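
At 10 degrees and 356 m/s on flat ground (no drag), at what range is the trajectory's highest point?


R = v0^2*sin(2*theta)/g = 356^2*sin(2*10°)/9.81 = 4418.58 m
apex_dist = R/2 = 4418.58/2 = 2209 m

2209 m


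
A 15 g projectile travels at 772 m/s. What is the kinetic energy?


E = 0.5*m*v^2 = 0.5*0.015*772^2 = 4470 J

4470 J


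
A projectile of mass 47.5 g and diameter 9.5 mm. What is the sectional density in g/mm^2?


SD = m/d^2 = 47.5/9.5^2 = 0.5263 g/mm^2

0.5263 g/mm^2


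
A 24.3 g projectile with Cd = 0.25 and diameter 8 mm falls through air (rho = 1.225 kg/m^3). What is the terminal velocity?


A = pi*(d/2)^2 = pi*(8/2000)^2 = 5.02655e-05 m^2
vt = sqrt(2mg/(Cd*rho*A)) = sqrt(2*0.0243*9.81/(0.25 * 1.225 * 5.02655e-05)) = 176 m/s

176 m/s


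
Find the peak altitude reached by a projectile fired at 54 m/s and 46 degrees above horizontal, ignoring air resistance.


H = (v0*sin(theta))^2 / (2g) = (54*sin(46°))^2 / (2*9.81) = 76.91 m

76.91 m


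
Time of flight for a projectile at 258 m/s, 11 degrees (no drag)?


T = 2*v0*sin(theta)/g = 2*258*sin(11°)/9.81 = 10.04 s

10.04 s


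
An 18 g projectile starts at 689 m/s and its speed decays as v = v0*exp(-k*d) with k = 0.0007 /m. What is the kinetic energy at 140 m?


v = v0*exp(-k*d) = 689*exp(-0.0007*140) = 624.681 m/s
E = 0.5*m*v^2 = 0.5*0.018*624.681^2 = 3512 J

3512 J


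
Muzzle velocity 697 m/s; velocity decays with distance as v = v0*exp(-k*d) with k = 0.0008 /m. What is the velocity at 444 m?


v = v0*exp(-k*d) = 697*exp(-0.0008*444) = 488.6 m/s

488.6 m/s


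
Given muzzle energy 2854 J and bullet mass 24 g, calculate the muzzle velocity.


v = sqrt(2*E/m) = sqrt(2*2854/0.024) = 487.7 m/s

487.7 m/s


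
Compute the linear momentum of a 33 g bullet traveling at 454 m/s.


p = m*v = 0.033*454 = 14.98 kg·m/s

14.98 kg·m/s


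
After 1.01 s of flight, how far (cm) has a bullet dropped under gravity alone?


drop = 0.5*g*t^2 = 0.5*9.81*1.01^2 = 5.00359 m ≈ 500.4 cm

500.4 cm


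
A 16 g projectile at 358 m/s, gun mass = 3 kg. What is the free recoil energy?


v_r = m_p*v_p/m_gun = 0.016*358/3 = 1.90933 m/s, E_r = 0.5*m_gun*v_r^2 = 0.5*3*1.90933^2 = 5.468 J

5.468 J


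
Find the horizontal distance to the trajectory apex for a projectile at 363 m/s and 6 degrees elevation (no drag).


R = v0^2*sin(2*theta)/g = 363^2*sin(2*6°)/9.81 = 2792.69 m
apex_dist = R/2 = 2792.69/2 = 1396 m

1396 m


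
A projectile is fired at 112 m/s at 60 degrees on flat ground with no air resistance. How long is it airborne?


T = 2*v0*sin(theta)/g = 2*112*sin(60°)/9.81 = 19.77 s

19.77 s


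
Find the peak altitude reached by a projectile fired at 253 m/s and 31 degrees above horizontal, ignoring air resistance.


H = (v0*sin(theta))^2 / (2g) = (253*sin(31°))^2 / (2*9.81) = 865.4 m

865.4 m


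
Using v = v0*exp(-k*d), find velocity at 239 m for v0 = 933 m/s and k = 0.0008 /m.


v = v0*exp(-k*d) = 933*exp(-0.0008*239) = 770.6 m/s

770.6 m/s


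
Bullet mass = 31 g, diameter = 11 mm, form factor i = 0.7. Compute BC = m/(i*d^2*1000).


BC = m/(i*d^2*1000) = 31/(0.7 * 11^2 * 1000) = 0.000366

0.000366


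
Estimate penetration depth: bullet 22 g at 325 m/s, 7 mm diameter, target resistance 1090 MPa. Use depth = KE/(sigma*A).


A = pi*(d/2)^2 = pi*(7/2)^2 = 38.4845 mm^2
E = 0.5*m*v^2 = 0.5*0.022*325^2 = 1161.88 J
depth = E/(sigma*A) = 1161.88 J / (1090 MPa * 38.4845 mm^2) = 1161.88/(1090 * 38.4845) m = 0.0276979 m ≈ 27.7 mm

27.7 mm


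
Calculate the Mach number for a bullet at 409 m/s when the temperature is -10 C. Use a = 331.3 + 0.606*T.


a = 331.3 + 0.606*(-10) = 325.24 m/s
M = v/a = 409/325.24 = 1.258

1.258


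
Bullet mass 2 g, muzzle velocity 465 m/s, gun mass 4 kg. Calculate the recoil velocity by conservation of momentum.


v_recoil = m_p * v_p / m_gun = 0.002 * 465 / 4 = 0.2325 m/s

0.2325 m/s


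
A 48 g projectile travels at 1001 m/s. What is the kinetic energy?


E = 0.5*m*v^2 = 0.5*0.048*1001^2 = 24048 J

24048 J


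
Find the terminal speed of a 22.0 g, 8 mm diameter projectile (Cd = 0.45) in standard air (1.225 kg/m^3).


A = pi*(d/2)^2 = pi*(8/2000)^2 = 5.02655e-05 m^2
vt = sqrt(2mg/(Cd*rho*A)) = sqrt(2*0.022*9.81/(0.45 * 1.225 * 5.02655e-05)) = 124.8 m/s

124.8 m/s


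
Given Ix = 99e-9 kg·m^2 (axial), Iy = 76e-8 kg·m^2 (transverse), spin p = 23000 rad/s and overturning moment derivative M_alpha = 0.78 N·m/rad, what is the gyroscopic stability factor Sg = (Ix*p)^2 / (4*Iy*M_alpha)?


Sg = Ix^2 * p^2 / (4 * Iy * M_alpha) = (99e-9)^2 * 23000^2 / (4 * 76e-8 * 0.78) = 2.187

2.187


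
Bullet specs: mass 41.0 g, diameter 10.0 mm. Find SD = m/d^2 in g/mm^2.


SD = m/d^2 = 41.0/10.0^2 = 0.41 g/mm^2

0.41 g/mm^2


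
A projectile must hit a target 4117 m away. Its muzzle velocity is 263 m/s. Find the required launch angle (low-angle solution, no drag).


sin(2*theta) = R*g/v0^2 = 4117*9.81/263^2 = 0.5839, theta = arcsin(0.5839)/2 = 17.86°

17.86 degrees


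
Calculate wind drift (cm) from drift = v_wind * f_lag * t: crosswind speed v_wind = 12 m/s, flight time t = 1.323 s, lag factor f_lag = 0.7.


drift = v_wind * lag * t = 12 * 0.7 * 1.323 = 11.1132 m ≈ 1111 cm

1111 cm


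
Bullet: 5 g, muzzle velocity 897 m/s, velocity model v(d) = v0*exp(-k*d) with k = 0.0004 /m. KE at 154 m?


v = v0*exp(-k*d) = 897*exp(-0.0004*154) = 843.412 m/s
E = 0.5*m*v^2 = 0.5*0.005*843.412^2 = 1778 J

1778 J


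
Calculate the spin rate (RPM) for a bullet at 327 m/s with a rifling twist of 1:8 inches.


twist_m = 8*0.0254 = 0.2032 m
spin = v/twist = 327/0.2032 = 1609.252 rev/s
RPM = spin*60 = 1609.252*60 ≈ 96555 RPM

96555 RPM


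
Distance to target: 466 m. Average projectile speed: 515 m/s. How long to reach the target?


t = d/v = 466/515 = 0.9049 s

0.9049 s


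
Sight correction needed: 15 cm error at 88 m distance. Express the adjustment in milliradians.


1 mrad subtends 1 cm per 10 m of range, so adj = error_cm / (dist_m / 10) = 15 / (88/10) = 1.705 mrad

1.705 mrad


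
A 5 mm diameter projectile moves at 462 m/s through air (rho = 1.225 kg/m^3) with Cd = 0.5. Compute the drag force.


A = pi*(d/2)^2 = pi*(5/2000)^2 = 1.96350e-05 m^2
Fd = 0.5*Cd*rho*A*v^2 = 0.5*0.5*1.225*1.96350e-05*462^2 = 1.283 N

1.283 N


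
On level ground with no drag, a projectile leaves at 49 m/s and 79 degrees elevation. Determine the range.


R = v0^2 * sin(2*theta) / g = 49^2 * sin(2*79°) / 9.81 = 91.69 m

91.69 m


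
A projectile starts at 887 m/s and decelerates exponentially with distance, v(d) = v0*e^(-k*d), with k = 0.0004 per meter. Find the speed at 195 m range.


v = v0*exp(-k*d) = 887*exp(-0.0004*195) = 820.4 m/s

820.4 m/s


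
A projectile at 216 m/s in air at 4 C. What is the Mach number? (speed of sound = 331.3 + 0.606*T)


a = 331.3 + 0.606*(4) = 333.724 m/s
M = v/a = 216/333.724 = 0.6472

0.6472


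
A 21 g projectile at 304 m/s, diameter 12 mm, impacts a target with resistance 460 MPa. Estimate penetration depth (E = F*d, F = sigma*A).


A = pi*(d/2)^2 = pi*(12/2)^2 = 113.097 mm^2
E = 0.5*m*v^2 = 0.5*0.021*304^2 = 970.368 J
depth = E/(sigma*A) = 970.368 J / (460 MPa * 113.097 mm^2) = 970.368/(460 * 113.097) m = 0.018652 m ≈ 18.65 mm

18.65 mm


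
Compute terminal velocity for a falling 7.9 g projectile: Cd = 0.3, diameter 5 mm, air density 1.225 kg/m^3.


A = pi*(d/2)^2 = pi*(5/2000)^2 = 1.96350e-05 m^2
vt = sqrt(2mg/(Cd*rho*A)) = sqrt(2*0.0079*9.81/(0.3 * 1.225 * 1.96350e-05)) = 146.6 m/s

146.6 m/s


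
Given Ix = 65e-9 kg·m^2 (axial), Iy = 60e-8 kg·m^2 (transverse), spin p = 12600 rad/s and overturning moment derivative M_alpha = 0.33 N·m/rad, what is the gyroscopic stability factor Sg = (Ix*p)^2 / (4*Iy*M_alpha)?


Sg = Ix^2 * p^2 / (4 * Iy * M_alpha) = (65e-9)^2 * 12600^2 / (4 * 60e-8 * 0.33) = 0.8469

0.8469


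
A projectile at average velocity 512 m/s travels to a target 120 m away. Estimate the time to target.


t = d/v = 120/512 = 0.2344 s

0.2344 s


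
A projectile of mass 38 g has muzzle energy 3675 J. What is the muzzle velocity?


v = sqrt(2*E/m) = sqrt(2*3675/0.038) = 439.8 m/s

439.8 m/s


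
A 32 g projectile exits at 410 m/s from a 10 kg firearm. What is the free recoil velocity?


v_recoil = m_p * v_p / m_gun = 0.032 * 410 / 10 = 1.312 m/s

1.312 m/s


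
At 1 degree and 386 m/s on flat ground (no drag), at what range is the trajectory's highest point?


R = v0^2*sin(2*theta)/g = 386^2*sin(2*1°)/9.81 = 530.06 m
apex_dist = R/2 = 530.06/2 = 265 m

265 m


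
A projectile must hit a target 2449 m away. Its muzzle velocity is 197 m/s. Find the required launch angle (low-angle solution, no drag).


sin(2*theta) = R*g/v0^2 = 2449*9.81/197^2 = 0.619049, theta = arcsin(0.619049)/2 = 19.12°

19.12 degrees


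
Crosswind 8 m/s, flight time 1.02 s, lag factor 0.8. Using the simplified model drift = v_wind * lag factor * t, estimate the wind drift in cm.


drift = v_wind * lag * t = 8 * 0.8 * 1.02 = 6.528 m ≈ 652.8 cm

652.8 cm


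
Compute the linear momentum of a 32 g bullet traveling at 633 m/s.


p = m*v = 0.032*633 = 20.26 kg·m/s

20.26 kg·m/s


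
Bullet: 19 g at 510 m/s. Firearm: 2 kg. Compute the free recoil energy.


v_r = m_p*v_p/m_gun = 0.019*510/2 = 4.845 m/s, E_r = 0.5*m_gun*v_r^2 = 0.5*2*4.845^2 = 23.47 J

23.47 J


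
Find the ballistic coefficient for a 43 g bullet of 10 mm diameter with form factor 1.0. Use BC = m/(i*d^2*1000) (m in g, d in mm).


BC = m/(i*d^2*1000) = 43/(1.0 * 10^2 * 1000) = 0.00043

0.00043


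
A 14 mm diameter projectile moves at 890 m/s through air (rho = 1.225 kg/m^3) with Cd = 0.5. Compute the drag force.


A = pi*(d/2)^2 = pi*(14/2000)^2 = 1.53938e-04 m^2
Fd = 0.5*Cd*rho*A*v^2 = 0.5*0.5*1.225*1.53938e-04*890^2 = 37.34 N

37.34 N


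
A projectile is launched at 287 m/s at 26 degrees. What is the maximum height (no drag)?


H = (v0*sin(theta))^2 / (2g) = (287*sin(26°))^2 / (2*9.81) = 806.8 m

806.8 m


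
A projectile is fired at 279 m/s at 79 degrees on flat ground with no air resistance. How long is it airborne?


T = 2*v0*sin(theta)/g = 2*279*sin(79°)/9.81 = 55.84 s

55.84 s


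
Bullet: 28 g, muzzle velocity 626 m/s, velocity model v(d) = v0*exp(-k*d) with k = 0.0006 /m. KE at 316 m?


v = v0*exp(-k*d) = 626*exp(-0.0006*316) = 517.884 m/s
E = 0.5*m*v^2 = 0.5*0.028*517.884^2 = 3755 J

3755 J


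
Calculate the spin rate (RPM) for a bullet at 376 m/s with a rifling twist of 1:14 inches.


twist_m = 14*0.0254 = 0.3556 m
spin = v/twist = 376/0.3556 = 1057.368 rev/s
RPM = spin*60 = 1057.368*60 ≈ 63442 RPM

63442 RPM


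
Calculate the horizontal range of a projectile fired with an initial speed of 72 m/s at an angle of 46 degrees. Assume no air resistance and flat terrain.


R = v0^2 * sin(2*theta) / g = 72^2 * sin(2*46°) / 9.81 = 528.1 m

528.1 m


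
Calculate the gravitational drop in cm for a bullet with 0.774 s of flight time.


drop = 0.5*g*t^2 = 0.5*9.81*0.774^2 = 2.93847 m ≈ 293.8 cm

293.8 cm


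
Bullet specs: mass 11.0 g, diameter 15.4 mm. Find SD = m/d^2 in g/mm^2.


SD = m/d^2 = 11.0/15.4^2 = 0.04638 g/mm^2

0.04638 g/mm^2


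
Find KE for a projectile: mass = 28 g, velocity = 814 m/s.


E = 0.5*m*v^2 = 0.5*0.028*814^2 = 9276 J

9276 J


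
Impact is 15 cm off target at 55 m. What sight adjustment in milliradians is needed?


1 mrad subtends 1 cm per 10 m of range, so adj = error_cm / (dist_m / 10) = 15 / (55/10) = 2.727 mrad

2.727 mrad


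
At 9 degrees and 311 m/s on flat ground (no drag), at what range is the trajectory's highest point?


R = v0^2*sin(2*theta)/g = 311^2*sin(2*9°)/9.81 = 3046.73 m
apex_dist = R/2 = 3046.73/2 = 1523 m

1523 m


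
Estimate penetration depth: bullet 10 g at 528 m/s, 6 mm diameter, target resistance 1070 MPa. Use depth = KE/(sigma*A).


A = pi*(d/2)^2 = pi*(6/2)^2 = 28.2743 mm^2
E = 0.5*m*v^2 = 0.5*0.01*528^2 = 1393.92 J
depth = E/(sigma*A) = 1393.92 J / (1070 MPa * 28.2743 mm^2) = 1393.92/(1070 * 28.2743) m = 0.0460746 m ≈ 46.07 mm

46.07 mm


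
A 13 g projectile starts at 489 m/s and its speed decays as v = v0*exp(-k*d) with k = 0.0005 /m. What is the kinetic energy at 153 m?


v = v0*exp(-k*d) = 489*exp(-0.0005*153) = 452.987 m/s
E = 0.5*m*v^2 = 0.5*0.013*452.987^2 = 1334 J

1334 J


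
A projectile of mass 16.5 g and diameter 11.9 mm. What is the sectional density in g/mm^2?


SD = m/d^2 = 16.5/11.9^2 = 0.1165 g/mm^2

0.1165 g/mm^2


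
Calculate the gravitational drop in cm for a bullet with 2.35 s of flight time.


drop = 0.5*g*t^2 = 0.5*9.81*2.35^2 = 27.0879 m ≈ 2709 cm

2709 cm


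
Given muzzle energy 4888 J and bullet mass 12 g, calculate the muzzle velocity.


v = sqrt(2*E/m) = sqrt(2*4888/0.012) = 902.6 m/s

902.6 m/s


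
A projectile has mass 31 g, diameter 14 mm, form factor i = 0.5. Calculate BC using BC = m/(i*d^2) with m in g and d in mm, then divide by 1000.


BC = m/(i*d^2*1000) = 31/(0.5 * 14^2 * 1000) = 0.0003163

0.0003163


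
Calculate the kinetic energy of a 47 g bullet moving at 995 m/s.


E = 0.5*m*v^2 = 0.5*0.047*995^2 = 23266 J

23266 J


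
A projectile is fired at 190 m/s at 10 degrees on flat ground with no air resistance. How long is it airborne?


T = 2*v0*sin(theta)/g = 2*190*sin(10°)/9.81 = 6.726 s

6.726 s


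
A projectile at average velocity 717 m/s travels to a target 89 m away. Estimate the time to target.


t = d/v = 89/717 = 0.1241 s

0.1241 s


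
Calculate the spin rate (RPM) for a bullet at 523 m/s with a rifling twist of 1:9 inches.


twist_m = 9*0.0254 = 0.2286 m
spin = v/twist = 523/0.2286 = 2287.839 rev/s
RPM = spin*60 = 2287.839*60 ≈ 137270 RPM

137270 RPM


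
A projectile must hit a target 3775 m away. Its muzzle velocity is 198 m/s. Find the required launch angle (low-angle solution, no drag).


sin(2*theta) = R*g/v0^2 = 3775*9.81/198^2 = 0.944617, theta = arcsin(0.944617)/2 = 35.42°

35.42 degrees


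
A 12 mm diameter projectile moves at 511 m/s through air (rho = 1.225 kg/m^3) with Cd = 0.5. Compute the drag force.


A = pi*(d/2)^2 = pi*(12/2000)^2 = 1.13097e-04 m^2
Fd = 0.5*Cd*rho*A*v^2 = 0.5*0.5*1.225*1.13097e-04*511^2 = 9.044 N

9.044 N


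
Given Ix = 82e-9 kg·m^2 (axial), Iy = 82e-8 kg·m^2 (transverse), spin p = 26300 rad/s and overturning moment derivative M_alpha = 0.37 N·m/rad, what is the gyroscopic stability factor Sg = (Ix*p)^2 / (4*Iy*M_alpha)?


Sg = Ix^2 * p^2 / (4 * Iy * M_alpha) = (82e-9)^2 * 26300^2 / (4 * 82e-8 * 0.37) = 3.832

3.832


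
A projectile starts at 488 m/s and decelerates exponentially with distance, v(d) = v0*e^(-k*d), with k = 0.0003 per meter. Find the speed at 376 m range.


v = v0*exp(-k*d) = 488*exp(-0.0003*376) = 435.9 m/s

435.9 m/s


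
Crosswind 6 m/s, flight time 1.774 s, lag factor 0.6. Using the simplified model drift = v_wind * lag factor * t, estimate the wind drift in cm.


drift = v_wind * lag * t = 6 * 0.6 * 1.774 = 6.3864 m ≈ 638.6 cm

638.6 cm


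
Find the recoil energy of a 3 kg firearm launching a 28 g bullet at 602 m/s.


v_r = m_p*v_p/m_gun = 0.028*602/3 = 5.61867 m/s, E_r = 0.5*m_gun*v_r^2 = 0.5*3*5.61867^2 = 47.35 J

47.35 J


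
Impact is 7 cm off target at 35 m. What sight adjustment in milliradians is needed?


1 mrad subtends 1 cm per 10 m of range, so adj = error_cm / (dist_m / 10) = 7 / (35/10) = 2 mrad

2 mrad


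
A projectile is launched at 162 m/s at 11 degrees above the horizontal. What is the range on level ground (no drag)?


R = v0^2 * sin(2*theta) / g = 162^2 * sin(2*11°) / 9.81 = 1002 m

1002 m


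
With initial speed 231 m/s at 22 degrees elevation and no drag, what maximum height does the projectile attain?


H = (v0*sin(theta))^2 / (2g) = (231*sin(22°))^2 / (2*9.81) = 381.7 m

381.7 m


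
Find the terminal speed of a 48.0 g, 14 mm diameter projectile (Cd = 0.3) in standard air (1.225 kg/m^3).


A = pi*(d/2)^2 = pi*(14/2000)^2 = 1.53938e-04 m^2
vt = sqrt(2mg/(Cd*rho*A)) = sqrt(2*0.048*9.81/(0.3 * 1.225 * 1.53938e-04)) = 129 m/s

129 m/s


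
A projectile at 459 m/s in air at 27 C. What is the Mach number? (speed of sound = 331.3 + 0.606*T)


a = 331.3 + 0.606*(27) = 347.662 m/s
M = v/a = 459/347.662 = 1.32

1.32


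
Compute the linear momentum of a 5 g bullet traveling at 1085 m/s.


p = m*v = 0.005*1085 = 5.425 kg·m/s

5.425 kg·m/s


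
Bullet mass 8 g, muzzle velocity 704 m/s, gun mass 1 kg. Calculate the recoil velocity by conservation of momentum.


v_recoil = m_p * v_p / m_gun = 0.008 * 704 / 1 = 5.632 m/s

5.632 m/s


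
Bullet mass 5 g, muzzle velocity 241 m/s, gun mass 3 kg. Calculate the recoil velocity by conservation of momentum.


v_recoil = m_p * v_p / m_gun = 0.005 * 241 / 3 = 0.4017 m/s

0.4017 m/s


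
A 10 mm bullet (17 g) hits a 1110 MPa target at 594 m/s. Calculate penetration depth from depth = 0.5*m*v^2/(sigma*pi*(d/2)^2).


A = pi*(d/2)^2 = pi*(10/2)^2 = 78.5398 mm^2
E = 0.5*m*v^2 = 0.5*0.017*594^2 = 2999.11 J
depth = E/(sigma*A) = 2999.11 J / (1110 MPa * 78.5398 mm^2) = 2999.11/(1110 * 78.5398) m = 0.0344016 m ≈ 34.4 mm

34.4 mm


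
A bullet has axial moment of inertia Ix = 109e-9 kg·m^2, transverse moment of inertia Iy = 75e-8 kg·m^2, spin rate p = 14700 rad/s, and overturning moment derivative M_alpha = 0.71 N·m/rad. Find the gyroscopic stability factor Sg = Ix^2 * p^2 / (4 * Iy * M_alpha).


Sg = Ix^2 * p^2 / (4 * Iy * M_alpha) = (109e-9)^2 * 14700^2 / (4 * 75e-8 * 0.71) = 1.205

1.205


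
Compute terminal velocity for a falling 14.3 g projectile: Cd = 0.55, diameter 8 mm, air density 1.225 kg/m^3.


A = pi*(d/2)^2 = pi*(8/2000)^2 = 5.02655e-05 m^2
vt = sqrt(2mg/(Cd*rho*A)) = sqrt(2*0.0143*9.81/(0.55 * 1.225 * 5.02655e-05)) = 91.02 m/s

91.02 m/s


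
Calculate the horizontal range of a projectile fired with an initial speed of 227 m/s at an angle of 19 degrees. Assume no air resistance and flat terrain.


R = v0^2 * sin(2*theta) / g = 227^2 * sin(2*19°) / 9.81 = 3234 m

3234 m


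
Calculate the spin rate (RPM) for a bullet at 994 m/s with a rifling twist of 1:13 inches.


twist_m = 13*0.0254 = 0.3302 m
spin = v/twist = 994/0.3302 = 3010.297 rev/s
RPM = spin*60 = 3010.297*60 ≈ 180618 RPM

180618 RPM


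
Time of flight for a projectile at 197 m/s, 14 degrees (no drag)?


T = 2*v0*sin(theta)/g = 2*197*sin(14°)/9.81 = 9.716 s

9.716 s


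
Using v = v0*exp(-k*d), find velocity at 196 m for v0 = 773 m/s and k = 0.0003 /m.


v = v0*exp(-k*d) = 773*exp(-0.0003*196) = 728.9 m/s

728.9 m/s


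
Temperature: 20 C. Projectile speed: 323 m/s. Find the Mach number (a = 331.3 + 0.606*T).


a = 331.3 + 0.606*(20) = 343.42 m/s
M = v/a = 323/343.42 = 0.9405

0.9405


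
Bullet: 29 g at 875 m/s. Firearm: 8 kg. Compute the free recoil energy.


v_r = m_p*v_p/m_gun = 0.029*875/8 = 3.17188 m/s, E_r = 0.5*m_gun*v_r^2 = 0.5*8*3.17188^2 = 40.24 J

40.24 J


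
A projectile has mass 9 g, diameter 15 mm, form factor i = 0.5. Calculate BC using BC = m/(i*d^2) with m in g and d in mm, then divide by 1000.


BC = m/(i*d^2*1000) = 9/(0.5 * 15^2 * 1000) = 8e-05

8e-05


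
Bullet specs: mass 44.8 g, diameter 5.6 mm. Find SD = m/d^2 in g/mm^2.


SD = m/d^2 = 44.8/5.6^2 = 1.429 g/mm^2

1.429 g/mm^2


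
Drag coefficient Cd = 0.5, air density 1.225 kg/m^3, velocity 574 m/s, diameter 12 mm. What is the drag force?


A = pi*(d/2)^2 = pi*(12/2000)^2 = 1.13097e-04 m^2
Fd = 0.5*Cd*rho*A*v^2 = 0.5*0.5*1.225*1.13097e-04*574^2 = 11.41 N

11.41 N


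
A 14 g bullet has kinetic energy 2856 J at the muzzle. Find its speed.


v = sqrt(2*E/m) = sqrt(2*2856/0.014) = 638.7 m/s

638.7 m/s


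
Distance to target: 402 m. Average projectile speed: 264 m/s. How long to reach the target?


t = d/v = 402/264 = 1.523 s

1.523 s


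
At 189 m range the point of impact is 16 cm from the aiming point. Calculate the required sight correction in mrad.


1 mrad subtends 1 cm per 10 m of range, so adj = error_cm / (dist_m / 10) = 16 / (189/10) = 0.8466 mrad

0.8466 mrad


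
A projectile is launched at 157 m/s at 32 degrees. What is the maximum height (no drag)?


H = (v0*sin(theta))^2 / (2g) = (157*sin(32°))^2 / (2*9.81) = 352.8 m

352.8 m


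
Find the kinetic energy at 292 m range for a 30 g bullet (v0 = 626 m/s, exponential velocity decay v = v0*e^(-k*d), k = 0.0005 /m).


v = v0*exp(-k*d) = 626*exp(-0.0005*292) = 540.963 m/s
E = 0.5*m*v^2 = 0.5*0.03*540.963^2 = 4390 J

4390 J


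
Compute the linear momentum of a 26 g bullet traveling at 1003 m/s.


p = m*v = 0.026*1003 = 26.08 kg·m/s

26.08 kg·m/s


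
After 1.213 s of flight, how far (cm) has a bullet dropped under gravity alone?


drop = 0.5*g*t^2 = 0.5*9.81*1.213^2 = 7.21706 m ≈ 721.7 cm

721.7 cm


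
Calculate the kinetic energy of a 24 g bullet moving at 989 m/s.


E = 0.5*m*v^2 = 0.5*0.024*989^2 = 11737 J

11737 J


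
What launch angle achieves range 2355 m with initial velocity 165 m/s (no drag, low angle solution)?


sin(2*theta) = R*g/v0^2 = 2355*9.81/165^2 = 0.848579, theta = arcsin(0.848579)/2 = 29.03°

29.03 degrees


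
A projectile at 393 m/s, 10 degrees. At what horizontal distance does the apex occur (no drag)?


R = v0^2*sin(2*theta)/g = 393^2*sin(2*10°)/9.81 = 5384.78 m
apex_dist = R/2 = 5384.78/2 = 2692 m

2692 m


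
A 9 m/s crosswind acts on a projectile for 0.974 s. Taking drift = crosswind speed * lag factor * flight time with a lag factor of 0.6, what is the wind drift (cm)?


drift = v_wind * lag * t = 9 * 0.6 * 0.974 = 5.2596 m ≈ 526 cm

526 cm


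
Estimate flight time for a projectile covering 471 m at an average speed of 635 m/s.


t = d/v = 471/635 = 0.7417 s

0.7417 s


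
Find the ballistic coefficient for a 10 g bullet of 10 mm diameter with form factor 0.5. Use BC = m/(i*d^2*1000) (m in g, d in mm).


BC = m/(i*d^2*1000) = 10/(0.5 * 10^2 * 1000) = 0.0002

0.0002


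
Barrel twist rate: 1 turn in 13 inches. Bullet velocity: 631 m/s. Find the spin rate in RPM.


twist_m = 13*0.0254 = 0.3302 m
spin = v/twist = 631/0.3302 = 1910.963 rev/s
RPM = spin*60 = 1910.963*60 ≈ 114658 RPM

114658 RPM


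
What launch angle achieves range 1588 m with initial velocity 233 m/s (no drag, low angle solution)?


sin(2*theta) = R*g/v0^2 = 1588*9.81/233^2 = 0.286951, theta = arcsin(0.286951)/2 = 8.338°

8.338 degrees


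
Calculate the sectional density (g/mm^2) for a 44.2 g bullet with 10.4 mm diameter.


SD = m/d^2 = 44.2/10.4^2 = 0.4087 g/mm^2

0.4087 g/mm^2


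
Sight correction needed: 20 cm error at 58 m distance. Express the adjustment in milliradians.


1 mrad subtends 1 cm per 10 m of range, so adj = error_cm / (dist_m / 10) = 20 / (58/10) = 3.448 mrad

3.448 mrad


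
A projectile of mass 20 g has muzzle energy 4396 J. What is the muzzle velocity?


v = sqrt(2*E/m) = sqrt(2*4396/0.02) = 663 m/s

663 m/s


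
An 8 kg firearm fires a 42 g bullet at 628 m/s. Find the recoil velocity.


v_recoil = m_p * v_p / m_gun = 0.042 * 628 / 8 = 3.297 m/s

3.297 m/s


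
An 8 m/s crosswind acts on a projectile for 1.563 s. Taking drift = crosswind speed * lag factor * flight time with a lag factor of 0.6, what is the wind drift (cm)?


drift = v_wind * lag * t = 8 * 0.6 * 1.563 = 7.5024 m ≈ 750.2 cm

750.2 cm


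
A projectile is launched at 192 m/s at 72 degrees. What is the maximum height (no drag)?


H = (v0*sin(theta))^2 / (2g) = (192*sin(72°))^2 / (2*9.81) = 1699 m

1699 m


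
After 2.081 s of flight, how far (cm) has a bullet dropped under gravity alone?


drop = 0.5*g*t^2 = 0.5*9.81*2.081^2 = 21.2414 m ≈ 2124 cm

2124 cm


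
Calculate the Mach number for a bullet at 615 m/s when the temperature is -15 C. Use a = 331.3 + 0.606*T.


a = 331.3 + 0.606*(-15) = 322.21 m/s
M = v/a = 615/322.21 = 1.909

1.909


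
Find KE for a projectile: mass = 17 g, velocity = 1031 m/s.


E = 0.5*m*v^2 = 0.5*0.017*1031^2 = 9035 J

9035 J


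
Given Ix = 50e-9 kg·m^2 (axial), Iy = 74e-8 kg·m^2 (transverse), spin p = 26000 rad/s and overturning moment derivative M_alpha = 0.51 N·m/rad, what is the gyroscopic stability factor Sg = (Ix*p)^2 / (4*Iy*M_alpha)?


Sg = Ix^2 * p^2 / (4 * Iy * M_alpha) = (50e-9)^2 * 26000^2 / (4 * 74e-8 * 0.51) = 1.12

1.12


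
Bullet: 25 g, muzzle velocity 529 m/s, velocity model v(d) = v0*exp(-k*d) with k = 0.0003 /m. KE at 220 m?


v = v0*exp(-k*d) = 529*exp(-0.0003*220) = 495.213 m/s
E = 0.5*m*v^2 = 0.5*0.025*495.213^2 = 3065 J

3065 J


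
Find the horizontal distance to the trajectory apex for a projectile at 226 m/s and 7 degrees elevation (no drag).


R = v0^2*sin(2*theta)/g = 226^2*sin(2*7°)/9.81 = 1259.57 m
apex_dist = R/2 = 1259.57/2 = 629.8 m

629.8 m


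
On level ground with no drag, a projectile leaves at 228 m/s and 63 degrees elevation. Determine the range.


R = v0^2 * sin(2*theta) / g = 228^2 * sin(2*63°) / 9.81 = 4287 m

4287 m


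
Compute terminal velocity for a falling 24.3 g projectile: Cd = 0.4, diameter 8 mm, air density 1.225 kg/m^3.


A = pi*(d/2)^2 = pi*(8/2000)^2 = 5.02655e-05 m^2
vt = sqrt(2mg/(Cd*rho*A)) = sqrt(2*0.0243*9.81/(0.4 * 1.225 * 5.02655e-05)) = 139.1 m/s

139.1 m/s


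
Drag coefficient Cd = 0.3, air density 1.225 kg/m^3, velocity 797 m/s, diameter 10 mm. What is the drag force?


A = pi*(d/2)^2 = pi*(10/2000)^2 = 7.85398e-05 m^2
Fd = 0.5*Cd*rho*A*v^2 = 0.5*0.3*1.225*7.85398e-05*797^2 = 9.167 N

9.167 N


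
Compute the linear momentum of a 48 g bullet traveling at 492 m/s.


p = m*v = 0.048*492 = 23.62 kg·m/s

23.62 kg·m/s


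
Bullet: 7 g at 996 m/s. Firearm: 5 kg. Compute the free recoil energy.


v_r = m_p*v_p/m_gun = 0.007*996/5 = 1.3944 m/s, E_r = 0.5*m_gun*v_r^2 = 0.5*5*1.3944^2 = 4.861 J

4.861 J


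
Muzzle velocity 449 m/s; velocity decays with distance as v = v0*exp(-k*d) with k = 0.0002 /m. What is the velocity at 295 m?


v = v0*exp(-k*d) = 449*exp(-0.0002*295) = 423.3 m/s

423.3 m/s


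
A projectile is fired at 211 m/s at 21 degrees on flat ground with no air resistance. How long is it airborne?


T = 2*v0*sin(theta)/g = 2*211*sin(21°)/9.81 = 15.42 s

15.42 s


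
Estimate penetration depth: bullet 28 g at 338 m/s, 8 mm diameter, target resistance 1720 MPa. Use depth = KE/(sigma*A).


A = pi*(d/2)^2 = pi*(8/2)^2 = 50.2655 mm^2
E = 0.5*m*v^2 = 0.5*0.028*338^2 = 1599.42 J
depth = E/(sigma*A) = 1599.42 J / (1720 MPa * 50.2655 mm^2) = 1599.42/(1720 * 50.2655) m = 0.0184996 m ≈ 18.5 mm

18.5 mm


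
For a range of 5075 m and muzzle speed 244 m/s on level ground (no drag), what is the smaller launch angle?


sin(2*theta) = R*g/v0^2 = 5075*9.81/244^2 = 0.836229, theta = arcsin(0.836229)/2 = 28.37°

28.37 degrees


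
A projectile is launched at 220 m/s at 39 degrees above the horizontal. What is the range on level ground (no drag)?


R = v0^2 * sin(2*theta) / g = 220^2 * sin(2*39°) / 9.81 = 4826 m

4826 m


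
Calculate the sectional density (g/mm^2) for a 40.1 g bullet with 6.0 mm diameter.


SD = m/d^2 = 40.1/6.0^2 = 1.114 g/mm^2

1.114 g/mm^2


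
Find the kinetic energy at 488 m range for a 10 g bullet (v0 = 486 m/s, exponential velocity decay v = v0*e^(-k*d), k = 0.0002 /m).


v = v0*exp(-k*d) = 486*exp(-0.0002*488) = 440.808 m/s
E = 0.5*m*v^2 = 0.5*0.01*440.808^2 = 971.6 J

971.6 J


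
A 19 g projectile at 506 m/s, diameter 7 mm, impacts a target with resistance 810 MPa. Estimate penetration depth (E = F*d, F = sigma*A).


A = pi*(d/2)^2 = pi*(7/2)^2 = 38.4845 mm^2
E = 0.5*m*v^2 = 0.5*0.019*506^2 = 2432.34 J
depth = E/(sigma*A) = 2432.34 J / (810 MPa * 38.4845 mm^2) = 2432.34/(810 * 38.4845) m = 0.0780286 m ≈ 78.03 mm

78.03 mm


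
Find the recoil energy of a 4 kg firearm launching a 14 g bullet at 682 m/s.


v_r = m_p*v_p/m_gun = 0.014*682/4 = 2.387 m/s, E_r = 0.5*m_gun*v_r^2 = 0.5*4*2.387^2 = 11.4 J

11.4 J


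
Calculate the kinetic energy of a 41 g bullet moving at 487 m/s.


E = 0.5*m*v^2 = 0.5*0.041*487^2 = 4862 J

4862 J


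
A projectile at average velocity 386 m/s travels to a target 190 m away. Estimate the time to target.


t = d/v = 190/386 = 0.4922 s

0.4922 s


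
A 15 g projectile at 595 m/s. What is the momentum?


p = m*v = 0.015*595 = 8.925 kg·m/s

8.925 kg·m/s


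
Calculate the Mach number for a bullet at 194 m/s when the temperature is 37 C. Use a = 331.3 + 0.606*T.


a = 331.3 + 0.606*(37) = 353.722 m/s
M = v/a = 194/353.722 = 0.5485

0.5485


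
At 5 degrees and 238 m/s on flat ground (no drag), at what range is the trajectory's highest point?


R = v0^2*sin(2*theta)/g = 238^2*sin(2*5°)/9.81 = 1002.66 m
apex_dist = R/2 = 1002.66/2 = 501.3 m

501.3 m


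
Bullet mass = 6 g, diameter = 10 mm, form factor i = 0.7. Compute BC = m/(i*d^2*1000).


BC = m/(i*d^2*1000) = 6/(0.7 * 10^2 * 1000) = 8.571e-05

8.571e-05


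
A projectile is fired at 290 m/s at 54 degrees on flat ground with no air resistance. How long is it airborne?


T = 2*v0*sin(theta)/g = 2*290*sin(54°)/9.81 = 47.83 s

47.83 s


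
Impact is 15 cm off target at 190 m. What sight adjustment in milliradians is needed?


1 mrad subtends 1 cm per 10 m of range, so adj = error_cm / (dist_m / 10) = 15 / (190/10) = 0.7895 mrad

0.7895 mrad


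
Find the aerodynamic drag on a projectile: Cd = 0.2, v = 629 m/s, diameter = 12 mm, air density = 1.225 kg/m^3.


A = pi*(d/2)^2 = pi*(12/2000)^2 = 1.13097e-04 m^2
Fd = 0.5*Cd*rho*A*v^2 = 0.5*0.2*1.225*1.13097e-04*629^2 = 5.481 N

5.481 N


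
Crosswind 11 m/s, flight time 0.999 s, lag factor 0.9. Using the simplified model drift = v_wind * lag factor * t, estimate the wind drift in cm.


drift = v_wind * lag * t = 11 * 0.9 * 0.999 = 9.8901 m ≈ 989 cm

989 cm


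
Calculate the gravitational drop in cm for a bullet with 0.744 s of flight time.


drop = 0.5*g*t^2 = 0.5*9.81*0.744^2 = 2.71509 m ≈ 271.5 cm

271.5 cm


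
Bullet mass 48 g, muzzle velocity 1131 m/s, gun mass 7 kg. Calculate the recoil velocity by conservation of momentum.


v_recoil = m_p * v_p / m_gun = 0.048 * 1131 / 7 = 7.755 m/s

7.755 m/s


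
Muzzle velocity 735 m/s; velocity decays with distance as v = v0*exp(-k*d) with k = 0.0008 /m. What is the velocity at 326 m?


v = v0*exp(-k*d) = 735*exp(-0.0008*326) = 566.3 m/s

566.3 m/s


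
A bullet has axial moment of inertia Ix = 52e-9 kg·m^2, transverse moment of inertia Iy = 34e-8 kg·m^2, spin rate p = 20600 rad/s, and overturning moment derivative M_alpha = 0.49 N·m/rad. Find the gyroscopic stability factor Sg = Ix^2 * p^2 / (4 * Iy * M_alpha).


Sg = Ix^2 * p^2 / (4 * Iy * M_alpha) = (52e-9)^2 * 20600^2 / (4 * 34e-8 * 0.49) = 1.722

1.722


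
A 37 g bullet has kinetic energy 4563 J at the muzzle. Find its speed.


v = sqrt(2*E/m) = sqrt(2*4563/0.037) = 496.6 m/s

496.6 m/s


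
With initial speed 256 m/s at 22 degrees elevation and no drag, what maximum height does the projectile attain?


H = (v0*sin(theta))^2 / (2g) = (256*sin(22°))^2 / (2*9.81) = 468.7 m

468.7 m


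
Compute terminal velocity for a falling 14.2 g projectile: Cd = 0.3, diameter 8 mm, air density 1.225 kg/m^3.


A = pi*(d/2)^2 = pi*(8/2000)^2 = 5.02655e-05 m^2
vt = sqrt(2mg/(Cd*rho*A)) = sqrt(2*0.0142*9.81/(0.3 * 1.225 * 5.02655e-05)) = 122.8 m/s

122.8 m/s


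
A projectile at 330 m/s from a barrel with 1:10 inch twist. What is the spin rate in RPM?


twist_m = 10*0.0254 = 0.254 m
spin = v/twist = 330/0.254 = 1299.213 rev/s
RPM = spin*60 = 1299.213*60 ≈ 77953 RPM

77953 RPM


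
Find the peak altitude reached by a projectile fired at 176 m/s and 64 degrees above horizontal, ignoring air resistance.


H = (v0*sin(theta))^2 / (2g) = (176*sin(64°))^2 / (2*9.81) = 1275 m

1275 m


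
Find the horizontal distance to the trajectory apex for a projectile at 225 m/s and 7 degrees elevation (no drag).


R = v0^2*sin(2*theta)/g = 225^2*sin(2*7°)/9.81 = 1248.45 m
apex_dist = R/2 = 1248.45/2 = 624.2 m

624.2 m


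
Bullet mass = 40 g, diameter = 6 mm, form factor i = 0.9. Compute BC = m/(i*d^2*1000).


BC = m/(i*d^2*1000) = 40/(0.9 * 6^2 * 1000) = 0.001235

0.001235


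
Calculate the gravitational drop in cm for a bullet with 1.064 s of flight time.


drop = 0.5*g*t^2 = 0.5*9.81*1.064^2 = 5.55293 m ≈ 555.3 cm

555.3 cm


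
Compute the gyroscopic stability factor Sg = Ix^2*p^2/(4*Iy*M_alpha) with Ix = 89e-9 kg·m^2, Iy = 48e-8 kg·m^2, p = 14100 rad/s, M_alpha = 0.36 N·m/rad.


Sg = Ix^2 * p^2 / (4 * Iy * M_alpha) = (89e-9)^2 * 14100^2 / (4 * 48e-8 * 0.36) = 2.278

2.278


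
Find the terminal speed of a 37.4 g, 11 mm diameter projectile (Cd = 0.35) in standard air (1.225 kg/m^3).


A = pi*(d/2)^2 = pi*(11/2000)^2 = 9.50332e-05 m^2
vt = sqrt(2mg/(Cd*rho*A)) = sqrt(2*0.0374*9.81/(0.35 * 1.225 * 9.50332e-05)) = 134.2 m/s

134.2 m/s


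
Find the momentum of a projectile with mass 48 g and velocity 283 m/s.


p = m*v = 0.048*283 = 13.58 kg·m/s

13.58 kg·m/s


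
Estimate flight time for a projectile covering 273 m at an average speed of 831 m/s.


t = d/v = 273/831 = 0.3285 s

0.3285 s


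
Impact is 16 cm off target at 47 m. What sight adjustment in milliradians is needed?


1 mrad subtends 1 cm per 10 m of range, so adj = error_cm / (dist_m / 10) = 16 / (47/10) = 3.404 mrad

3.404 mrad


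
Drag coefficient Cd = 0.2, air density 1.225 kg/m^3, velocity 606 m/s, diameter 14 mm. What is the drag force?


A = pi*(d/2)^2 = pi*(14/2000)^2 = 1.53938e-04 m^2
Fd = 0.5*Cd*rho*A*v^2 = 0.5*0.2*1.225*1.53938e-04*606^2 = 6.925 N

6.925 N


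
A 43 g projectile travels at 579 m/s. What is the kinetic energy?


E = 0.5*m*v^2 = 0.5*0.043*579^2 = 7208 J

7208 J


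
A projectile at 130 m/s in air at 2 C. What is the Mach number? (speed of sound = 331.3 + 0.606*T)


a = 331.3 + 0.606*(2) = 332.512 m/s
M = v/a = 130/332.512 = 0.391

0.391


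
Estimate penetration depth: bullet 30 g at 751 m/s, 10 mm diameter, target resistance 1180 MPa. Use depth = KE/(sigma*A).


A = pi*(d/2)^2 = pi*(10/2)^2 = 78.5398 mm^2
E = 0.5*m*v^2 = 0.5*0.03*751^2 = 8460.01 J
depth = E/(sigma*A) = 8460.01 J / (1180 MPa * 78.5398 mm^2) = 8460.01/(1180 * 78.5398) m = 0.091285 m ≈ 91.28 mm

91.28 mm


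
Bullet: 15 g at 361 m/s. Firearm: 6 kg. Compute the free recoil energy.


v_r = m_p*v_p/m_gun = 0.015*361/6 = 0.9025 m/s, E_r = 0.5*m_gun*v_r^2 = 0.5*6*0.9025^2 = 2.444 J

2.444 J


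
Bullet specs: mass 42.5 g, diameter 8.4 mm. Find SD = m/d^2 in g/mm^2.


SD = m/d^2 = 42.5/8.4^2 = 0.6023 g/mm^2

0.6023 g/mm^2


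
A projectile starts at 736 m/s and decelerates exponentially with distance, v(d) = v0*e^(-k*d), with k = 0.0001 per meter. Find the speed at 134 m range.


v = v0*exp(-k*d) = 736*exp(-0.0001*134) = 726.2 m/s

726.2 m/s


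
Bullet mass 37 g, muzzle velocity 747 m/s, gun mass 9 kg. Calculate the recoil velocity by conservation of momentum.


v_recoil = m_p * v_p / m_gun = 0.037 * 747 / 9 = 3.071 m/s

3.071 m/s


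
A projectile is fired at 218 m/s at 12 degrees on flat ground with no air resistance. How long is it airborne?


T = 2*v0*sin(theta)/g = 2*218*sin(12°)/9.81 = 9.241 s

9.241 s


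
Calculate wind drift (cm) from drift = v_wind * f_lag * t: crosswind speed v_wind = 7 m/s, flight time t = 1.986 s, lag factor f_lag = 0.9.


drift = v_wind * lag * t = 7 * 0.9 * 1.986 = 12.5118 m ≈ 1251 cm

1251 cm


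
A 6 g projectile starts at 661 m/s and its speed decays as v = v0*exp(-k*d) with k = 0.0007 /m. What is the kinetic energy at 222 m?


v = v0*exp(-k*d) = 661*exp(-0.0007*222) = 565.864 m/s
E = 0.5*m*v^2 = 0.5*0.006*565.864^2 = 960.6 J

960.6 J


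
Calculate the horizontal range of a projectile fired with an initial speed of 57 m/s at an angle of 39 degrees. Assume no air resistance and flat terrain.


R = v0^2 * sin(2*theta) / g = 57^2 * sin(2*39°) / 9.81 = 324 m

324 m


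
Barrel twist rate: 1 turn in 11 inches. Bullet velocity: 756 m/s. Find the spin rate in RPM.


twist_m = 11*0.0254 = 0.2794 m
spin = v/twist = 756/0.2794 = 2705.798 rev/s
RPM = spin*60 = 2705.798*60 ≈ 162348 RPM

162348 RPM


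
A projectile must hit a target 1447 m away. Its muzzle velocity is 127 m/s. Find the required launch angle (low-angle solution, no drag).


sin(2*theta) = R*g/v0^2 = 1447*9.81/127^2 = 0.880096, theta = arcsin(0.880096)/2 = 30.83°

30.83 degrees


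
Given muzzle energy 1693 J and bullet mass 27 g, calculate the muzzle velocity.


v = sqrt(2*E/m) = sqrt(2*1693/0.027) = 354.1 m/s

354.1 m/s


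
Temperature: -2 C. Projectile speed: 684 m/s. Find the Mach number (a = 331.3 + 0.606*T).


a = 331.3 + 0.606*(-2) = 330.088 m/s
M = v/a = 684/330.088 = 2.072

2.072


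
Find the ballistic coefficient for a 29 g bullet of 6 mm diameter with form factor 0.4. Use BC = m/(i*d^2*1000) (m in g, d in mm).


BC = m/(i*d^2*1000) = 29/(0.4 * 6^2 * 1000) = 0.002014

0.002014


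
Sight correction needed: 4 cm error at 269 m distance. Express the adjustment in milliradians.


1 mrad subtends 1 cm per 10 m of range, so adj = error_cm / (dist_m / 10) = 4 / (269/10) = 0.1487 mrad

0.1487 mrad


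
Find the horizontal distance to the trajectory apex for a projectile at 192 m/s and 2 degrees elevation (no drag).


R = v0^2*sin(2*theta)/g = 192^2*sin(2*2°)/9.81 = 262.131 m
apex_dist = R/2 = 262.131/2 = 131.1 m

131.1 m


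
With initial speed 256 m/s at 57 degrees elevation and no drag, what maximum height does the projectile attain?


H = (v0*sin(theta))^2 / (2g) = (256*sin(57°))^2 / (2*9.81) = 2349 m

2349 m


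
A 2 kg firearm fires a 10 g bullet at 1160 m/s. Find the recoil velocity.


v_recoil = m_p * v_p / m_gun = 0.01 * 1160 / 2 = 5.8 m/s

5.8 m/s


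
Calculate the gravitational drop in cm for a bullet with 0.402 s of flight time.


drop = 0.5*g*t^2 = 0.5*9.81*0.402^2 = 0.792668 m ≈ 79.27 cm

79.27 cm


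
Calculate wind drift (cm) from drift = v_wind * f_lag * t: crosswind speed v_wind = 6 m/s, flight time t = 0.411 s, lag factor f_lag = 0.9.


drift = v_wind * lag * t = 6 * 0.9 * 0.411 = 2.2194 m ≈ 221.9 cm

221.9 cm


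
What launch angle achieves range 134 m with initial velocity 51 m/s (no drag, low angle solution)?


sin(2*theta) = R*g/v0^2 = 134*9.81/51^2 = 0.505398, theta = arcsin(0.505398)/2 = 15.18°

15.18 degrees


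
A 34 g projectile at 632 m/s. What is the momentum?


p = m*v = 0.034*632 = 21.49 kg·m/s

21.49 kg·m/s


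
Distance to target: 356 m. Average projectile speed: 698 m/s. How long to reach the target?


t = d/v = 356/698 = 0.51 s

0.51 s


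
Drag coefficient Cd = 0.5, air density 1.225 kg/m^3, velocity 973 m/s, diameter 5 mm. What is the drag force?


A = pi*(d/2)^2 = pi*(5/2000)^2 = 1.96350e-05 m^2
Fd = 0.5*Cd*rho*A*v^2 = 0.5*0.5*1.225*1.96350e-05*973^2 = 5.693 N

5.693 N


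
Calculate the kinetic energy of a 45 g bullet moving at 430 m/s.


E = 0.5*m*v^2 = 0.5*0.045*430^2 = 4160 J

4160 J


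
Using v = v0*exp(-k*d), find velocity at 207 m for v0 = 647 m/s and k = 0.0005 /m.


v = v0*exp(-k*d) = 647*exp(-0.0005*207) = 583.4 m/s

583.4 m/s


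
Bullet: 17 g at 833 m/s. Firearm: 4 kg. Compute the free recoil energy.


v_r = m_p*v_p/m_gun = 0.017*833/4 = 3.54025 m/s, E_r = 0.5*m_gun*v_r^2 = 0.5*4*3.54025^2 = 25.07 J

25.07 J


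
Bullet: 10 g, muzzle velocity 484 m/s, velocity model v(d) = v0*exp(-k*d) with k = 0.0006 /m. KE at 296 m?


v = v0*exp(-k*d) = 484*exp(-0.0006*296) = 405.242 m/s
E = 0.5*m*v^2 = 0.5*0.01*405.242^2 = 821.1 J

821.1 J
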